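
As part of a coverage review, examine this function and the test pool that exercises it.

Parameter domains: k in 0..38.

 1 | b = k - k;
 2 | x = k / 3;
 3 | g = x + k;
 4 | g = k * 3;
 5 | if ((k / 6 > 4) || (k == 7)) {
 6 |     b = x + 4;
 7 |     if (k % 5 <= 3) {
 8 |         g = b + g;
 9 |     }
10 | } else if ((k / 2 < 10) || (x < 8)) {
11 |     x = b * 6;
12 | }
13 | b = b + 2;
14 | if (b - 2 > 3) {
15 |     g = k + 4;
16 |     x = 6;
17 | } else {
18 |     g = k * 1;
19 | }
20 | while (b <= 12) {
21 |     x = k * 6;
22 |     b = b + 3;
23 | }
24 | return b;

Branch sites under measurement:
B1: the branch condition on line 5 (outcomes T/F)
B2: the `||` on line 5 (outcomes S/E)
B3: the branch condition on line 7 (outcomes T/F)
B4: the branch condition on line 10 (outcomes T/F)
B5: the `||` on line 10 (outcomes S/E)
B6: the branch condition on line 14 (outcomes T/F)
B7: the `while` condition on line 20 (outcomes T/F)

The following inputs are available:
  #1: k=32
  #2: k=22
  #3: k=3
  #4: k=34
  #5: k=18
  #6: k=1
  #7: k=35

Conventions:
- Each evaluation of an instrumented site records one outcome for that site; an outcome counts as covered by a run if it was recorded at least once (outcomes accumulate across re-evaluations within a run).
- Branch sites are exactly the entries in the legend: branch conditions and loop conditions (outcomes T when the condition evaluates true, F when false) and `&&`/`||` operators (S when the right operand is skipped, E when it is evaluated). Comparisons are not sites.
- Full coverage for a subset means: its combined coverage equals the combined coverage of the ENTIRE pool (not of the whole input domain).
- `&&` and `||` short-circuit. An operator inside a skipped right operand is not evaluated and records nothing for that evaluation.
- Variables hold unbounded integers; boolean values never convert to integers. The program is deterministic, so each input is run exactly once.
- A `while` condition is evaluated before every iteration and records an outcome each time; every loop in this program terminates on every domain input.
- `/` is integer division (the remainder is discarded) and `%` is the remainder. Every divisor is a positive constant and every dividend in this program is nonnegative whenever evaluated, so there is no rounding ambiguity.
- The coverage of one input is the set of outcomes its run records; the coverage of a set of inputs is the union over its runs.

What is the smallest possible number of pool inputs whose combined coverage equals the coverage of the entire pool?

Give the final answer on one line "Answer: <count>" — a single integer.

#1 (k=32) -> B2->S, B1->T, B3->T, B6->T, B7->F; covered: B1=T, B2=S, B3=T, B6=T, B7=F
#2 (k=22) -> B2->E, B1->F, B5->E, B4->T, B6->F, B7->T, B7->T, B7->T, B7->T, B7->F; covered: B1=F, B2=E, B4=T, B5=E, B6=F, B7=T, B7=F
#3 (k=3) -> B2->E, B1->F, B5->S, B4->T, B6->F, B7->T, B7->T, B7->T, B7->T, B7->F; covered: B1=F, B2=E, B4=T, B5=S, B6=F, B7=T, B7=F
#4 (k=34) -> B2->S, B1->T, B3->F, B6->T, B7->F; covered: B1=T, B2=S, B3=F, B6=T, B7=F
#5 (k=18) -> B2->E, B1->F, B5->S, B4->T, B6->F, B7->T, B7->T, B7->T, B7->T, B7->F; covered: B1=F, B2=E, B4=T, B5=S, B6=F, B7=T, B7=F
#6 (k=1) -> B2->E, B1->F, B5->S, B4->T, B6->F, B7->T, B7->T, B7->T, B7->T, B7->F; covered: B1=F, B2=E, B4=T, B5=S, B6=F, B7=T, B7=F
#7 (k=35) -> B2->S, B1->T, B3->T, B6->T, B7->F; covered: B1=T, B2=S, B3=T, B6=T, B7=F
together the pool reaches 13 outcomes: B1=T, B1=F, B2=S, B2=E, B3=T, B3=F, B4=T, B5=S, B5=E, B6=T, B6=F, B7=T, B7=F
every size-1 subset falls short of the 13 outcomes (best: 7/13)
every size-2 subset falls short of the 13 outcomes (best: 11/13)
every size-3 subset falls short of the 13 outcomes (best: 12/13)
size 4: inputs {1, 2, 3, 4} cover all 13 outcomes, and no lexicographically smaller subset of this size does

Answer: 4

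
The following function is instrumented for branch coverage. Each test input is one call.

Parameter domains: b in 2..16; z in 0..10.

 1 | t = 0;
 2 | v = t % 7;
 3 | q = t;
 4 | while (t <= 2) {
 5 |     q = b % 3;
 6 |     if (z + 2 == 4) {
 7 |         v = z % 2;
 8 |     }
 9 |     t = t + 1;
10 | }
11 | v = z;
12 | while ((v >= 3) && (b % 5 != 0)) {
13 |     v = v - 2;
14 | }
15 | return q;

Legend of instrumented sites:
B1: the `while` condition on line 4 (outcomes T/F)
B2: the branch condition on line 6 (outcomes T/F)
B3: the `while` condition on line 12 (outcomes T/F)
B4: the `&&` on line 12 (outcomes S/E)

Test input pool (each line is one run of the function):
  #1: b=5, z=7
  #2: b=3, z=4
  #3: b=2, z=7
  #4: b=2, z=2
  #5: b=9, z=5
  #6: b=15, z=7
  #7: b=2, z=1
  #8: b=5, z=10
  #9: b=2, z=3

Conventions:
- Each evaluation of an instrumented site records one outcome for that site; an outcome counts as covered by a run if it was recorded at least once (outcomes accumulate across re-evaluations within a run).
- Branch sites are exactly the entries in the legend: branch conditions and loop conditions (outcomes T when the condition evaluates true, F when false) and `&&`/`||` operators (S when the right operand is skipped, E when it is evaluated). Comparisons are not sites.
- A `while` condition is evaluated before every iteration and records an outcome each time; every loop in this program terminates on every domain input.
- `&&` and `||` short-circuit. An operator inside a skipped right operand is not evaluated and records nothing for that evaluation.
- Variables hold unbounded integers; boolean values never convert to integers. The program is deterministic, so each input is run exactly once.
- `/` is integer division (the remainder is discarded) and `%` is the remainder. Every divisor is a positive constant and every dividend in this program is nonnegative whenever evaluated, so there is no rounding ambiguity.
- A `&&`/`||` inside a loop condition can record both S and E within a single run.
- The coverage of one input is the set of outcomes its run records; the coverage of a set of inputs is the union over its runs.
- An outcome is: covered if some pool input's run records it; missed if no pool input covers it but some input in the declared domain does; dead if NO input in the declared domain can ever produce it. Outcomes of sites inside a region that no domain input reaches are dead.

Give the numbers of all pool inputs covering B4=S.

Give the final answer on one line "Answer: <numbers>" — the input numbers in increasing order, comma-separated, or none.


input #1 (b=5, z=7): never hits B4=S
input #2 (b=3, z=4): hits B4=S
input #3 (b=2, z=7): hits B4=S
input #4 (b=2, z=2): hits B4=S
input #5 (b=9, z=5): hits B4=S
input #6 (b=15, z=7): never hits B4=S
input #7 (b=2, z=1): hits B4=S
input #8 (b=5, z=10): never hits B4=S
input #9 (b=2, z=3): hits B4=S
Answer: 2, 3, 4, 5, 7, 9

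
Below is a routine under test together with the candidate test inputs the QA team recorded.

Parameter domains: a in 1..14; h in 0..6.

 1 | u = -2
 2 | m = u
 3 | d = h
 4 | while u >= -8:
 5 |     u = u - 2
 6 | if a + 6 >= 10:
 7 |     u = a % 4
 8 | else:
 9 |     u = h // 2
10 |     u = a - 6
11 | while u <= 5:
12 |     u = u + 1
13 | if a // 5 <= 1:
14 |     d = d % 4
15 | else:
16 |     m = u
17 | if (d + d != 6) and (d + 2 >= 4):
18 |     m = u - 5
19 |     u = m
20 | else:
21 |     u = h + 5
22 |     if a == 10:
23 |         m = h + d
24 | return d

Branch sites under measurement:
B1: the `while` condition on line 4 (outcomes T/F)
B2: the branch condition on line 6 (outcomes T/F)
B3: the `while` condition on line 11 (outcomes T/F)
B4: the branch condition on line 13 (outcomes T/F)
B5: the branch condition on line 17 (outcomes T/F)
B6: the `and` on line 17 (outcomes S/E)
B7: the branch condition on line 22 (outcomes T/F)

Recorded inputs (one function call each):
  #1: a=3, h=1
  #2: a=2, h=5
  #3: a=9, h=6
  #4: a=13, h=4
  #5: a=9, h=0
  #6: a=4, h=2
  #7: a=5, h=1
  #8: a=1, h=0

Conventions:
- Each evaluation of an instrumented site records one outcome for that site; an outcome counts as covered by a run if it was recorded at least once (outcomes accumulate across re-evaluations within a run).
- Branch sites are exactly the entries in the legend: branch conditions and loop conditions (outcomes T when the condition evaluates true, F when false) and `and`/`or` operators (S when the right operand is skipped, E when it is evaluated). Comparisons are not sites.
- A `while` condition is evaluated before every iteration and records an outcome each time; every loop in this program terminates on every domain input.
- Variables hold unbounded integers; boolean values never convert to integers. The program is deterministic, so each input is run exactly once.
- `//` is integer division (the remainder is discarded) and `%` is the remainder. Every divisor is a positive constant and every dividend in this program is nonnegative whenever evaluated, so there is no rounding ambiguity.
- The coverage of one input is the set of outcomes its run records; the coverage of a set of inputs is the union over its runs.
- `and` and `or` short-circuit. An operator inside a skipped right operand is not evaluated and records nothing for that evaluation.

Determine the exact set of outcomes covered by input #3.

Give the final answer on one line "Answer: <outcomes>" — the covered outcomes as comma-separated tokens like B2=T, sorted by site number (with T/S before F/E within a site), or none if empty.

Event log for input #3 (a=9, h=6):
  B1->T, B1->T, B1->T, B1->T, B1->F, B2->T, B3->T, B3->T, B3->T, B3->T
  B3->T, B3->F, B4->T, B6->E, B5->T
deduplicating events, the covered set is: B1=T, B1=F, B2=T, B3=T, B3=F, B4=T, B5=T, B6=E

Answer: B1=T, B1=F, B2=T, B3=T, B3=F, B4=T, B5=T, B6=E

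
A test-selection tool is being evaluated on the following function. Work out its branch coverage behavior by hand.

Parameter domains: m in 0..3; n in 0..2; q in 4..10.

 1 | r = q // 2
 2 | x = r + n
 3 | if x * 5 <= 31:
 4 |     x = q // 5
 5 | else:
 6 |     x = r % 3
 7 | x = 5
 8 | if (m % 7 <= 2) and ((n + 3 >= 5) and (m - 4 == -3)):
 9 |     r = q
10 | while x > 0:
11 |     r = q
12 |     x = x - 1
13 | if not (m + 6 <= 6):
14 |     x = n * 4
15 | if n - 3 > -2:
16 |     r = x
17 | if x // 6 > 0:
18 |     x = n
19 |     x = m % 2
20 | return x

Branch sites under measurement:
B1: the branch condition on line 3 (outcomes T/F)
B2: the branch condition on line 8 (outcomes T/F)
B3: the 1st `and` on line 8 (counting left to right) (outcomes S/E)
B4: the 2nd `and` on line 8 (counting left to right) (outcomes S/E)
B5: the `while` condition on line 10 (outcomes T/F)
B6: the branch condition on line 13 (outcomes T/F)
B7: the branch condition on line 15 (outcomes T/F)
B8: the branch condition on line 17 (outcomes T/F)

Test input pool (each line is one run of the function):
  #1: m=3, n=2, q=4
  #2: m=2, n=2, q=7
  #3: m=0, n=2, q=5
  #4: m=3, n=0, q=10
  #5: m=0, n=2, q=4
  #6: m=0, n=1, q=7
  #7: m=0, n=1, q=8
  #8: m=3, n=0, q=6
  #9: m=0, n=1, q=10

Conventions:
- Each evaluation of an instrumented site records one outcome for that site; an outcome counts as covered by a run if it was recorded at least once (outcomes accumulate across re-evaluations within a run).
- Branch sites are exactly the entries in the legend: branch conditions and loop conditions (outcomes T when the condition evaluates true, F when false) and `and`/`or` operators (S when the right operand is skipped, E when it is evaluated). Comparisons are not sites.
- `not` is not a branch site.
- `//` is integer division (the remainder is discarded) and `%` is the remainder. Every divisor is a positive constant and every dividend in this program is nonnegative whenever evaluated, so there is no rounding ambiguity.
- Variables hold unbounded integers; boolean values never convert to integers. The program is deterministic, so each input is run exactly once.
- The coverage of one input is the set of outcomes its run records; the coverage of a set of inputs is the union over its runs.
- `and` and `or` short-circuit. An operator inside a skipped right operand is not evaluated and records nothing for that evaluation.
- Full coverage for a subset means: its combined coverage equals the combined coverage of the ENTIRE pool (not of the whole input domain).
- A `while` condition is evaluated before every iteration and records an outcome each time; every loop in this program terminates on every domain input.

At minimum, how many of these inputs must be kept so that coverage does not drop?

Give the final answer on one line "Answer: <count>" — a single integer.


input #1 (m=3, n=2, q=4): events B1->T, B3->S, B2->F, B5->T, B5->T, B5->T, B5->T, B5->T, B5->F, B6->T, B7->T, B8->T; covers B1=T, B2=F, B3=S, B5=T, B5=F, B6=T, B7=T, B8=T
input #2 (m=2, n=2, q=7): events B1->T, B3->E, B4->E, B2->F, B5->T, B5->T, B5->T, B5->T, B5->T, B5->F, B6->T, B7->T, B8->T; covers B1=T, B2=F, B3=E, B4=E, B5=T, B5=F, B6=T, B7=T, B8=T
input #3 (m=0, n=2, q=5): events B1->T, B3->E, B4->E, B2->F, B5->T, B5->T, B5->T, B5->T, B5->T, B5->F, B6->F, B7->T, B8->F; covers B1=T, B2=F, B3=E, B4=E, B5=T, B5=F, B6=F, B7=T, B8=F
input #4 (m=3, n=0, q=10): events B1->T, B3->S, B2->F, B5->T, B5->T, B5->T, B5->T, B5->T, B5->F, B6->T, B7->F, B8->F; covers B1=T, B2=F, B3=S, B5=T, B5=F, B6=T, B7=F, B8=F
input #5 (m=0, n=2, q=4): events B1->T, B3->E, B4->E, B2->F, B5->T, B5->T, B5->T, B5->T, B5->T, B5->F, B6->F, B7->T, B8->F; covers B1=T, B2=F, B3=E, B4=E, B5=T, B5=F, B6=F, B7=T, B8=F
input #6 (m=0, n=1, q=7): events B1->T, B3->E, B4->S, B2->F, B5->T, B5->T, B5->T, B5->T, B5->T, B5->F, B6->F, B7->F, B8->F; covers B1=T, B2=F, B3=E, B4=S, B5=T, B5=F, B6=F, B7=F, B8=F
input #7 (m=0, n=1, q=8): events B1->T, B3->E, B4->S, B2->F, B5->T, B5->T, B5->T, B5->T, B5->T, B5->F, B6->F, B7->F, B8->F; covers B1=T, B2=F, B3=E, B4=S, B5=T, B5=F, B6=F, B7=F, B8=F
input #8 (m=3, n=0, q=6): events B1->T, B3->S, B2->F, B5->T, B5->T, B5->T, B5->T, B5->T, B5->F, B6->T, B7->F, B8->F; covers B1=T, B2=F, B3=S, B5=T, B5=F, B6=T, B7=F, B8=F
input #9 (m=0, n=1, q=10): events B1->T, B3->E, B4->S, B2->F, B5->T, B5->T, B5->T, B5->T, B5->T, B5->F, B6->F, B7->F, B8->F; covers B1=T, B2=F, B3=E, B4=S, B5=T, B5=F, B6=F, B7=F, B8=F
together the pool reaches 14 outcomes: B1=T, B2=F, B3=S, B3=E, B4=S, B4=E, B5=T, B5=F, B6=T, B6=F, B7=T, B7=F, B8=T, B8=F
every size-1 subset falls short of the 14 outcomes (best: 9/14)
every size-2 subset falls short of the 14 outcomes (best: 13/14)
inputs {1, 2, 6} (size 3) cover everything; no size-3 subset with a lexicographically smaller index list covers all 14
Answer: 3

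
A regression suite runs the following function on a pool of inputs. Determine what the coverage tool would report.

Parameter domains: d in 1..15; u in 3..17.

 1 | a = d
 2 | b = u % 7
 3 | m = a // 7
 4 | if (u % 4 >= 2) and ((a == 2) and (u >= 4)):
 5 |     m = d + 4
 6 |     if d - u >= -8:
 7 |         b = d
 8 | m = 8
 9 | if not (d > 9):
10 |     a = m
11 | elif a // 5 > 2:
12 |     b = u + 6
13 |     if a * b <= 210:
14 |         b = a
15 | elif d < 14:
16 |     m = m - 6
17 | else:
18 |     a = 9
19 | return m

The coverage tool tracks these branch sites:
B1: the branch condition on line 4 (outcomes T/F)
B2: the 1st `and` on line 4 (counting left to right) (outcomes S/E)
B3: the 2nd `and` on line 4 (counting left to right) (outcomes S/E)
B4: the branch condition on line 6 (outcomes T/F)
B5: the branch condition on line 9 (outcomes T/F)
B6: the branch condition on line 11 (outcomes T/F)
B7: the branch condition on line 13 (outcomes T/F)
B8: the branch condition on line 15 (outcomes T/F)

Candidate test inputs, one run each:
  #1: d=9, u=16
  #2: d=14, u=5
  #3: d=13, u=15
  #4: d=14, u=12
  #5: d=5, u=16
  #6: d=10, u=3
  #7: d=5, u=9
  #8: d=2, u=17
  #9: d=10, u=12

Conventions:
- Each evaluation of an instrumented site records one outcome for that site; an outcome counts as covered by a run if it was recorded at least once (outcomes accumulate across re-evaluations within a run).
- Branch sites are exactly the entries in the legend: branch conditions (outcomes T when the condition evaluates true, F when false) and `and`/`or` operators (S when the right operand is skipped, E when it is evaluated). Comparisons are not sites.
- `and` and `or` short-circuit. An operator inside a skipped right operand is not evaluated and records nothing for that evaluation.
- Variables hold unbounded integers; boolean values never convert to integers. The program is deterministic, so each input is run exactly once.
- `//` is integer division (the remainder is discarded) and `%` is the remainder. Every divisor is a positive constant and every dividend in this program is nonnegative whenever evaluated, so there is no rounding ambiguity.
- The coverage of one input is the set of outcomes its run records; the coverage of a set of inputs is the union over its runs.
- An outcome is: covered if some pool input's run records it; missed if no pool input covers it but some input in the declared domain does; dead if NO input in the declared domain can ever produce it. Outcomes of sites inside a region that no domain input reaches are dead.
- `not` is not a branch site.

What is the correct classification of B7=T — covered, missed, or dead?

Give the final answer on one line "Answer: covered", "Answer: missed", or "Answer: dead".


no pool input records B7=T
but domain input (d=15, u=3) does record it -> reachable, so missed
Answer: missed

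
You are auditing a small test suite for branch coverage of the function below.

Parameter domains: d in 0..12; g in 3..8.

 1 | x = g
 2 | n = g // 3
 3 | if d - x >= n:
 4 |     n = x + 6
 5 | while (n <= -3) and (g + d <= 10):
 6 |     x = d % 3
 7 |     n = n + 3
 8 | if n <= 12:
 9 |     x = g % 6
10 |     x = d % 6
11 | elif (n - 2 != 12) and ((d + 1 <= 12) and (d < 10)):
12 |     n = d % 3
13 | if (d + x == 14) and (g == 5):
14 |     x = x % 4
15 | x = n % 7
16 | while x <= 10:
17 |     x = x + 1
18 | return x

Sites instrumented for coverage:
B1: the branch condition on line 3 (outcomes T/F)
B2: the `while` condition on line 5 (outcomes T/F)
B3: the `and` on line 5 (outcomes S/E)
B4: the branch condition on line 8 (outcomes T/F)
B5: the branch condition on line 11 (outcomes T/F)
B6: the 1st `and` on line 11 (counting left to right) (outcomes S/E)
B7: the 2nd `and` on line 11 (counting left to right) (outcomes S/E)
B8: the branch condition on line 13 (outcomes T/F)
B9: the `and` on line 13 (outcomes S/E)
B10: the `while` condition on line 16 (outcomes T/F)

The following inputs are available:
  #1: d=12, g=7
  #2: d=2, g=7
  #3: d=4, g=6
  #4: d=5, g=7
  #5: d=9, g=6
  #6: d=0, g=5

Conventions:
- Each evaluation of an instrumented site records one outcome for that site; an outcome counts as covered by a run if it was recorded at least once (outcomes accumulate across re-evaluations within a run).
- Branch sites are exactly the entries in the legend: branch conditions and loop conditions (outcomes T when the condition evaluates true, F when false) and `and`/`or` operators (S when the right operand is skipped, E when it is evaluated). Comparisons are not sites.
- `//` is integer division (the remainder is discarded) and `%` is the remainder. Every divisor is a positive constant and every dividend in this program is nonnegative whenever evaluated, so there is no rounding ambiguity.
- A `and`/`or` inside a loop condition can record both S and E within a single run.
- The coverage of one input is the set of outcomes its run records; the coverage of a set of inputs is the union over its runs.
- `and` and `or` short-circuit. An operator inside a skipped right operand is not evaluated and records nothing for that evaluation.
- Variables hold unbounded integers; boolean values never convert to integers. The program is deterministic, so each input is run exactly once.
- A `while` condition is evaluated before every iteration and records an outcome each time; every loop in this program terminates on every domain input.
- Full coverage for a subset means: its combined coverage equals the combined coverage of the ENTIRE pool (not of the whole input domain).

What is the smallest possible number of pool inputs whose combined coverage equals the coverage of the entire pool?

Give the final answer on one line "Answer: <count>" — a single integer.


#1 (d=12, g=7) -> B1->T, B3->S, B2->F, B4->F, B6->E, B7->S, B5->F, B9->S, B8->F, B10->T, B10->T, B10->T, B10->T, B10->T, ...; covered: B1=T, B2=F, B3=S, B4=F, B5=F, B6=E, B7=S, B8=F, B9=S, B10=T, B10=F
#2 (d=2, g=7) -> B1->F, B3->S, B2->F, B4->T, B9->S, B8->F, B10->T, B10->T, B10->T, B10->T, B10->T, B10->T, B10->T, B10->T, ...; covered: B1=F, B2=F, B3=S, B4=T, B8=F, B9=S, B10=T, B10=F
#3 (d=4, g=6) -> B1->F, B3->S, B2->F, B4->T, B9->S, B8->F, B10->T, B10->T, B10->T, B10->T, B10->T, B10->T, B10->T, B10->T, ...; covered: B1=F, B2=F, B3=S, B4=T, B8=F, B9=S, B10=T, B10=F
#4 (d=5, g=7) -> B1->F, B3->S, B2->F, B4->T, B9->S, B8->F, B10->T, B10->T, B10->T, B10->T, B10->T, B10->T, B10->T, B10->T, ...; covered: B1=F, B2=F, B3=S, B4=T, B8=F, B9=S, B10=T, B10=F
#5 (d=9, g=6) -> B1->T, B3->S, B2->F, B4->T, B9->S, B8->F, B10->T, B10->T, B10->T, B10->T, B10->T, B10->T, B10->F; covered: B1=T, B2=F, B3=S, B4=T, B8=F, B9=S, B10=T, B10=F
#6 (d=0, g=5) -> B1->F, B3->S, B2->F, B4->T, B9->S, B8->F, B10->T, B10->T, B10->T, B10->T, B10->T, B10->T, B10->T, B10->T, ...; covered: B1=F, B2=F, B3=S, B4=T, B8=F, B9=S, B10=T, B10=F
union over all inputs: B1=T, B1=F, B2=F, B3=S, B4=T, B4=F, B5=F, B6=E, B7=S, B8=F, B9=S, B10=T, B10=F (13 outcomes)
checked all size-1 subsets: none covers 13 outcomes (max 11/13)
size 2: inputs {1, 2} cover all 13 outcomes, and no lexicographically smaller subset of this size does
Answer: 2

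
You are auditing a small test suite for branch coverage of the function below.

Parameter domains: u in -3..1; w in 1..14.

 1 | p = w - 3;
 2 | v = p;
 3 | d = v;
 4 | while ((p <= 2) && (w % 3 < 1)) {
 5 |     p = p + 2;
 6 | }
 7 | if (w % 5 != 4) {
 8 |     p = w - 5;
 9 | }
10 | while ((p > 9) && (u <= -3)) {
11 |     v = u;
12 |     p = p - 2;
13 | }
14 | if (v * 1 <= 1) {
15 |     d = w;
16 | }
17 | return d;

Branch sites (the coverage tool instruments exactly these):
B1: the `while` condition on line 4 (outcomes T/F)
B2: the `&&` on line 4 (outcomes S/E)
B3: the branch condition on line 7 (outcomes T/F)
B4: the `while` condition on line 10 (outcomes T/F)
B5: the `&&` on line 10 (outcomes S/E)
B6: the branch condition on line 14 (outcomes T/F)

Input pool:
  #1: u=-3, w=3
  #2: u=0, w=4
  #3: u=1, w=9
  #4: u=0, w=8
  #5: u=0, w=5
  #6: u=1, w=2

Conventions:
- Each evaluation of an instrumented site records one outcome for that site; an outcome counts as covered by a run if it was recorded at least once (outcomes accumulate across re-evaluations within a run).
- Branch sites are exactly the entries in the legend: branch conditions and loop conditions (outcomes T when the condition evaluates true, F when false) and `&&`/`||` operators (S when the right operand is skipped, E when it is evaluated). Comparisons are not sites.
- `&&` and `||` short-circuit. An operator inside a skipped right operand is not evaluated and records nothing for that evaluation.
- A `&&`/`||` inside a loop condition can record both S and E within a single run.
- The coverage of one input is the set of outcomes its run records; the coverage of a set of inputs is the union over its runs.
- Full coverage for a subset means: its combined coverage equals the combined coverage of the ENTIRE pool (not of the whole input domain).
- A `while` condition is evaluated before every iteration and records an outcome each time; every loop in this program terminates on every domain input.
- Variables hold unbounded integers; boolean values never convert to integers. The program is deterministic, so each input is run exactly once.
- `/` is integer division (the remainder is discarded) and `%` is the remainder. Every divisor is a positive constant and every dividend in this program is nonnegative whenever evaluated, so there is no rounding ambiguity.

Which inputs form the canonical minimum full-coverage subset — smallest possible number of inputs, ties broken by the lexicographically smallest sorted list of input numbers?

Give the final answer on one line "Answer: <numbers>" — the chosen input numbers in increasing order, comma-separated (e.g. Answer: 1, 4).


run #1 (u=-3, w=3) runs B2->E, B1->T, B2->E, B1->T, B2->S, B1->F, B3->T, B5->S, B4->F, B6->T; records B1=T, B1=F, B2=S, B2=E, B3=T, B4=F, B5=S, B6=T
run #2 (u=0, w=4) runs B2->E, B1->F, B3->F, B5->S, B4->F, B6->T; records B1=F, B2=E, B3=F, B4=F, B5=S, B6=T
run #3 (u=1, w=9) runs B2->S, B1->F, B3->F, B5->S, B4->F, B6->F; records B1=F, B2=S, B3=F, B4=F, B5=S, B6=F
run #4 (u=0, w=8) runs B2->S, B1->F, B3->T, B5->S, B4->F, B6->F; records B1=F, B2=S, B3=T, B4=F, B5=S, B6=F
run #5 (u=0, w=5) runs B2->E, B1->F, B3->T, B5->S, B4->F, B6->F; records B1=F, B2=E, B3=T, B4=F, B5=S, B6=F
run #6 (u=1, w=2) runs B2->E, B1->F, B3->T, B5->S, B4->F, B6->T; records B1=F, B2=E, B3=T, B4=F, B5=S, B6=T
pool-wide coverage (10 outcomes): B1=T, B1=F, B2=S, B2=E, B3=T, B3=F, B4=F, B5=S, B6=T, B6=F
size 1 is not enough: best union over all size-1 subsets is 8/10
at size 2, {1, 3} reaches all 10 outcomes; every lexicographically earlier size-2 subset fails
Answer: 1, 3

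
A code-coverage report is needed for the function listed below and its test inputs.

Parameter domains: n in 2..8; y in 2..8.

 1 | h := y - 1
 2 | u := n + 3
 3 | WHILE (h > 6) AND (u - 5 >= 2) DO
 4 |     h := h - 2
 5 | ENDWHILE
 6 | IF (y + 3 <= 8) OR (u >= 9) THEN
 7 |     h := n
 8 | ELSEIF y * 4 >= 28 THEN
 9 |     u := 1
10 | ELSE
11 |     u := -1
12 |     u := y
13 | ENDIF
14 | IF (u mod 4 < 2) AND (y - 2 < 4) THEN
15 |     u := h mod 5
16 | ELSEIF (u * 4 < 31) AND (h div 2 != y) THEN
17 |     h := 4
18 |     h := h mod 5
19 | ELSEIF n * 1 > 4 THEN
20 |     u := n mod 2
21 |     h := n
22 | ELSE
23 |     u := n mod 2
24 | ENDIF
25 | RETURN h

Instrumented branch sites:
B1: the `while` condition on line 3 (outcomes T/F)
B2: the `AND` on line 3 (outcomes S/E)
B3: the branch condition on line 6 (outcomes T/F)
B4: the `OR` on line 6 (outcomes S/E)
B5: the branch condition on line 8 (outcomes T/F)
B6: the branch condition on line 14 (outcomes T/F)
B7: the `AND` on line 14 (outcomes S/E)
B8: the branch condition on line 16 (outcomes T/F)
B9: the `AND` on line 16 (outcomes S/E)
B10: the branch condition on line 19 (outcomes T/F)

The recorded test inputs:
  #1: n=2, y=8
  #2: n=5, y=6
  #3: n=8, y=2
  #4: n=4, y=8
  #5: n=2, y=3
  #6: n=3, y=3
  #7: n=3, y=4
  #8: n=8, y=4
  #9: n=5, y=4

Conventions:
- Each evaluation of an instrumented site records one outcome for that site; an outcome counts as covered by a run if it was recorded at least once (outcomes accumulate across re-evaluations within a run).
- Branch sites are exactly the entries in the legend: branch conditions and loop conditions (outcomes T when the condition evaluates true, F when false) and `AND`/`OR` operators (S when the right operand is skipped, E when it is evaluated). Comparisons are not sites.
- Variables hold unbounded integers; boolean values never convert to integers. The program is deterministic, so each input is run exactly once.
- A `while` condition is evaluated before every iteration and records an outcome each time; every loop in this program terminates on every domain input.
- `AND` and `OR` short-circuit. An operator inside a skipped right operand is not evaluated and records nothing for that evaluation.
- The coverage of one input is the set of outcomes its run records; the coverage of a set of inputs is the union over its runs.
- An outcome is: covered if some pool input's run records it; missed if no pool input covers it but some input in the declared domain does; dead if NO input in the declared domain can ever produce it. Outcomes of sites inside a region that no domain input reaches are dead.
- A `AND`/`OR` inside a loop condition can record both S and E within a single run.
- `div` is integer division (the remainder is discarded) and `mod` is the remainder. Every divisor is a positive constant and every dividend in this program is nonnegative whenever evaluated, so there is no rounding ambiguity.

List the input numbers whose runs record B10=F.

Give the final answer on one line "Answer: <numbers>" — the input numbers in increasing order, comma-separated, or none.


input #1 (n=2, y=8): does not record B10=F
input #2 (n=5, y=6): does not record B10=F
input #3 (n=8, y=2): does not record B10=F
input #4 (n=4, y=8): does not record B10=F
input #5 (n=2, y=3): does not record B10=F
input #6 (n=3, y=3): does not record B10=F
input #7 (n=3, y=4): does not record B10=F
input #8 (n=8, y=4): does not record B10=F
input #9 (n=5, y=4): does not record B10=F
Answer: none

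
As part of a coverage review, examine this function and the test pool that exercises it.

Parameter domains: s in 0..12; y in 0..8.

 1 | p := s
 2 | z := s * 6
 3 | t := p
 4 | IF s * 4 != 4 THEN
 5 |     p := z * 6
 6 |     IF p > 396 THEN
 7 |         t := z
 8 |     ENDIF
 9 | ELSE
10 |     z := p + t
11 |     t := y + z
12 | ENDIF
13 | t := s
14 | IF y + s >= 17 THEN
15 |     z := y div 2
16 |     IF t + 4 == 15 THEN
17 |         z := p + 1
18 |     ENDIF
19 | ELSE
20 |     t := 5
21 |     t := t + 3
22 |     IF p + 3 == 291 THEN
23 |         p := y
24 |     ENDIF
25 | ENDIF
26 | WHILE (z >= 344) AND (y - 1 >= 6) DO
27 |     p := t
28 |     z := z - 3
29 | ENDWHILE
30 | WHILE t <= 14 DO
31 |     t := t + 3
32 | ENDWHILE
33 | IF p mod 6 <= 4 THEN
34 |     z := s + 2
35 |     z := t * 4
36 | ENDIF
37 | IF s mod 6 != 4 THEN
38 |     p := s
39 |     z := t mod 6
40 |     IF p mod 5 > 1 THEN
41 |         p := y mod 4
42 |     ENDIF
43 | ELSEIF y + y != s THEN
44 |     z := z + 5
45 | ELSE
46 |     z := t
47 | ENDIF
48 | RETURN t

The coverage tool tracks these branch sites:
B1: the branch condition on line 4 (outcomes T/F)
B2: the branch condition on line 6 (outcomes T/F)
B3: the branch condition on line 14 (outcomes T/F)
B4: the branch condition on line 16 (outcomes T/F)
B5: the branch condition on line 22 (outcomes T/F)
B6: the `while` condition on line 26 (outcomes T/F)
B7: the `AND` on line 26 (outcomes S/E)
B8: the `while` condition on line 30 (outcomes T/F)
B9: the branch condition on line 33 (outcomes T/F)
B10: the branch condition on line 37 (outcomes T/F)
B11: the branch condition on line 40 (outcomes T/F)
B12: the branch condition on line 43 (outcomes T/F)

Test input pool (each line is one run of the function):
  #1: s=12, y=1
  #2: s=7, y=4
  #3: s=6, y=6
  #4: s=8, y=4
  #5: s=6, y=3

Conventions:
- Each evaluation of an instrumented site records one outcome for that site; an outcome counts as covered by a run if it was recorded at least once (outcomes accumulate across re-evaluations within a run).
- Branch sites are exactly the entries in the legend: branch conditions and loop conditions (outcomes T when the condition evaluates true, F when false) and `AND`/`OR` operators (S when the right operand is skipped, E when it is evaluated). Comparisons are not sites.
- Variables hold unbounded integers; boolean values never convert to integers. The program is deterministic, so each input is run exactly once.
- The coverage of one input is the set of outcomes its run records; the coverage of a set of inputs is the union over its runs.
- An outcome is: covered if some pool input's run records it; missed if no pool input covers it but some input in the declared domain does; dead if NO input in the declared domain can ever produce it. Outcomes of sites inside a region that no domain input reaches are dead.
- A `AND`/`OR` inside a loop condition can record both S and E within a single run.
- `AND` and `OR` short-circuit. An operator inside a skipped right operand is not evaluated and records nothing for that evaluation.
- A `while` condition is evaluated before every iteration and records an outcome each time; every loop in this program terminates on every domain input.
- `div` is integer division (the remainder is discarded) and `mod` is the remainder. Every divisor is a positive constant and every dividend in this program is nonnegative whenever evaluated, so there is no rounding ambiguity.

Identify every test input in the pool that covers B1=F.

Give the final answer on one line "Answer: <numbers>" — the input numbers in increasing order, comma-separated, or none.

input #1 (s=12, y=1): does not record B1=F
input #2 (s=7, y=4): does not record B1=F
input #3 (s=6, y=6): does not record B1=F
input #4 (s=8, y=4): does not record B1=F
input #5 (s=6, y=3): does not record B1=F

Answer: none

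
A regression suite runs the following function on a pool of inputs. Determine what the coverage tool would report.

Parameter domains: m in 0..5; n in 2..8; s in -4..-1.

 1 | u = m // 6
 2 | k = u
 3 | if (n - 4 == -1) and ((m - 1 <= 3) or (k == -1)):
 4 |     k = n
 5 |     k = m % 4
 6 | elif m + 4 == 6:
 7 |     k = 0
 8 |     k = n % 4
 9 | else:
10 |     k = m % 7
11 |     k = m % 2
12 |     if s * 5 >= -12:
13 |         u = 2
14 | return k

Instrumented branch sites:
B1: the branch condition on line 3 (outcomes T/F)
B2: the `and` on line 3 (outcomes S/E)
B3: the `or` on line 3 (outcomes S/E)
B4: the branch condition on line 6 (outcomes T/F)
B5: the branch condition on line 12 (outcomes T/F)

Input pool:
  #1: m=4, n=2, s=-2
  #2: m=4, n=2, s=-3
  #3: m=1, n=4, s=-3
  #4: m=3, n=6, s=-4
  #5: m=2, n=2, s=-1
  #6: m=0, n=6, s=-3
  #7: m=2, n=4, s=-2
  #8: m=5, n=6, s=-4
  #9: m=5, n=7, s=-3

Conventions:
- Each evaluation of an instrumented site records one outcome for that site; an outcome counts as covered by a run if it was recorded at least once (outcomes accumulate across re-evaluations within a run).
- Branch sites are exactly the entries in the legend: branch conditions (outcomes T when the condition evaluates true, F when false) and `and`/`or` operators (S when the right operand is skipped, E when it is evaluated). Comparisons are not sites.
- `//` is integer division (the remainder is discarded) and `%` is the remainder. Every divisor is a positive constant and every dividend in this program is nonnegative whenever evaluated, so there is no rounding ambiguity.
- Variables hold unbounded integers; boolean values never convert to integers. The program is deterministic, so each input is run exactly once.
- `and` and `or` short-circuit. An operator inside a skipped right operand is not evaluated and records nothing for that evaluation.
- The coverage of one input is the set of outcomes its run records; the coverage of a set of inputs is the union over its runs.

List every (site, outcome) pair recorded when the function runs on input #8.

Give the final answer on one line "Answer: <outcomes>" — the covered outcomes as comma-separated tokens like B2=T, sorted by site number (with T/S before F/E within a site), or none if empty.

Running input #8 (m=5, n=6, s=-4), event by event:
  B2->S, B1->F, B4->F, B5->F
distinct outcomes covered: B1=F, B2=S, B4=F, B5=F

Answer: B1=F, B2=S, B4=F, B5=F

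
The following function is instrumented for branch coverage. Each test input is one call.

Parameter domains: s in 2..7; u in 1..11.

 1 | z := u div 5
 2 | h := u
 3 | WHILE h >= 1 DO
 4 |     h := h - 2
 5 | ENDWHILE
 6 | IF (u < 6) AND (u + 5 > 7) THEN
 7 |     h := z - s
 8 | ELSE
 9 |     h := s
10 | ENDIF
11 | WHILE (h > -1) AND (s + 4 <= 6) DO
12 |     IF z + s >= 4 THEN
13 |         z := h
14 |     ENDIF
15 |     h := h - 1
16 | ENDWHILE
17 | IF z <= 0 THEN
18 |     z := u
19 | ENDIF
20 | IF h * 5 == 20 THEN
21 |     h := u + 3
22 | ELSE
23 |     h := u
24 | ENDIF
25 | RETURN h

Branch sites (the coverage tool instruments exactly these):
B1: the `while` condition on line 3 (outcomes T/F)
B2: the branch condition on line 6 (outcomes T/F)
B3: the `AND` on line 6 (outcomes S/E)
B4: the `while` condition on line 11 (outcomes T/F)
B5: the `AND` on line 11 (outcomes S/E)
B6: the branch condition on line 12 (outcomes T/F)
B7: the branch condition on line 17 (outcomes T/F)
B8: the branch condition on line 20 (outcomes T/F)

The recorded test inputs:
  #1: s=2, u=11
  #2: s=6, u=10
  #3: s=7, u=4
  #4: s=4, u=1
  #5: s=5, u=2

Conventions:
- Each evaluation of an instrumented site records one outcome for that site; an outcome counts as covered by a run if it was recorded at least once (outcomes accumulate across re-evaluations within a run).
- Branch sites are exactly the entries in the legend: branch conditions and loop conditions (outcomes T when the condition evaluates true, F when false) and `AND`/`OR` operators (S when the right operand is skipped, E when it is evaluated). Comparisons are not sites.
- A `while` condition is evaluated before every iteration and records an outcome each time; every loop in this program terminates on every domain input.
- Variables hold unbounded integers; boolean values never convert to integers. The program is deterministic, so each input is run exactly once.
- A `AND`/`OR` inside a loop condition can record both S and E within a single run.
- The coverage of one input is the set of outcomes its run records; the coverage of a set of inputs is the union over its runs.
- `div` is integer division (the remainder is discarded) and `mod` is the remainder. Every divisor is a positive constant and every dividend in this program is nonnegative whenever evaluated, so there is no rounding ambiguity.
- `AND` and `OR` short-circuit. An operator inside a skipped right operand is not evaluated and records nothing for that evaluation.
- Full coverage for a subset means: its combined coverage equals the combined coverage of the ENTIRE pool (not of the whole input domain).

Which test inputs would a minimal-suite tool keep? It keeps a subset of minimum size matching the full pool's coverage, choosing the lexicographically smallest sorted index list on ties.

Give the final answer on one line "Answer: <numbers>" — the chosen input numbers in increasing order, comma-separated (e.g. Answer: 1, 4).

#1 (s=2, u=11) -> B1->T, B1->T, B1->T, B1->T, B1->T, B1->T, B1->F, B3->S, B2->F, B5->E, B4->T, B6->T, B5->E, B4->T, ...; covered: B1=T, B1=F, B2=F, B3=S, B4=T, B4=F, B5=S, B5=E, B6=T, B6=F, B7=F, B8=F
#2 (s=6, u=10) -> B1->T, B1->T, B1->T, B1->T, B1->T, B1->F, B3->S, B2->F, B5->E, B4->F, B7->F, B8->F; covered: B1=T, B1=F, B2=F, B3=S, B4=F, B5=E, B7=F, B8=F
#3 (s=7, u=4) -> B1->T, B1->T, B1->F, B3->E, B2->T, B5->S, B4->F, B7->T, B8->F; covered: B1=T, B1=F, B2=T, B3=E, B4=F, B5=S, B7=T, B8=F
#4 (s=4, u=1) -> B1->T, B1->F, B3->E, B2->F, B5->E, B4->F, B7->T, B8->T; covered: B1=T, B1=F, B2=F, B3=E, B4=F, B5=E, B7=T, B8=T
#5 (s=5, u=2) -> B1->T, B1->F, B3->E, B2->F, B5->E, B4->F, B7->T, B8->F; covered: B1=T, B1=F, B2=F, B3=E, B4=F, B5=E, B7=T, B8=F
pool-wide coverage (16 outcomes): B1=T, B1=F, B2=T, B2=F, B3=S, B3=E, B4=T, B4=F, B5=S, B5=E, B6=T, B6=F, B7=T, B7=F, B8=T, B8=F
no size-1 subset reaches all 16 outcomes (best union: 12/16)
no size-2 subset reaches all 16 outcomes (best union: 15/16)
size 3: inputs {1, 3, 4} cover all 16 outcomes, and no lexicographically smaller subset of this size does

Answer: 1, 3, 4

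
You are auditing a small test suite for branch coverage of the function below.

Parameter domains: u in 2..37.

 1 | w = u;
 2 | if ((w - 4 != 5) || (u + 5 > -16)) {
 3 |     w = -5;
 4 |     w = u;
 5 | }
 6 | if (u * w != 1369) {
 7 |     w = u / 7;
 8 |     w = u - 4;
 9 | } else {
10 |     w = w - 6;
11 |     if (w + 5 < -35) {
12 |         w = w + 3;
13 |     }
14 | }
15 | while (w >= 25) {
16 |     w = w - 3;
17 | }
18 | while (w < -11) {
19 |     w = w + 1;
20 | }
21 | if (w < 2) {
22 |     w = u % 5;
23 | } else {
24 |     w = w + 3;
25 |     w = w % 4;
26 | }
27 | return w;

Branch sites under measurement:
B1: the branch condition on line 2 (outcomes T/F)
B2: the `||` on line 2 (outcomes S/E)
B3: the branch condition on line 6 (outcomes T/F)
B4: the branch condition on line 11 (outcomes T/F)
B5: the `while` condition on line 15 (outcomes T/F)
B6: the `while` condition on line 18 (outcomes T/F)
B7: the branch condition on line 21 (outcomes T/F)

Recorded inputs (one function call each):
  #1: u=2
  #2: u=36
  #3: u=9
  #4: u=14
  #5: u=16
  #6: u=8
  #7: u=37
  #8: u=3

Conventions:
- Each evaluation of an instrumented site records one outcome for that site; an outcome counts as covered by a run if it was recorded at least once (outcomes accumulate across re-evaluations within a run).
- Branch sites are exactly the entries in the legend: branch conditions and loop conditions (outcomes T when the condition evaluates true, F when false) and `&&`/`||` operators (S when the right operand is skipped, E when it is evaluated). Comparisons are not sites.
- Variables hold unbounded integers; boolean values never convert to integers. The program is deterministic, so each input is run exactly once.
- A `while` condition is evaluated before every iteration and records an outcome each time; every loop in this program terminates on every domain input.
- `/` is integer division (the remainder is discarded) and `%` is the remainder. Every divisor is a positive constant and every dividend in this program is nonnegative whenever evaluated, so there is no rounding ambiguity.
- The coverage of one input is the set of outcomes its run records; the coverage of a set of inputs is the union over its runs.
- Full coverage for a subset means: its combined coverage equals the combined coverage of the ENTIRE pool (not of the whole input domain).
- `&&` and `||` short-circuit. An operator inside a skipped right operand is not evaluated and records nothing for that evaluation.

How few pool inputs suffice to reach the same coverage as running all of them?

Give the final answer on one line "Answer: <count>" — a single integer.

input #1 (u=2): events B2->S, B1->T, B3->T, B5->F, B6->F, B7->T; covers B1=T, B2=S, B3=T, B5=F, B6=F, B7=T
input #2 (u=36): events B2->S, B1->T, B3->T, B5->T, B5->T, B5->T, B5->F, B6->F, B7->F; covers B1=T, B2=S, B3=T, B5=T, B5=F, B6=F, B7=F
input #3 (u=9): events B2->E, B1->T, B3->T, B5->F, B6->F, B7->F; covers B1=T, B2=E, B3=T, B5=F, B6=F, B7=F
input #4 (u=14): events B2->S, B1->T, B3->T, B5->F, B6->F, B7->F; covers B1=T, B2=S, B3=T, B5=F, B6=F, B7=F
input #5 (u=16): events B2->S, B1->T, B3->T, B5->F, B6->F, B7->F; covers B1=T, B2=S, B3=T, B5=F, B6=F, B7=F
input #6 (u=8): events B2->S, B1->T, B3->T, B5->F, B6->F, B7->F; covers B1=T, B2=S, B3=T, B5=F, B6=F, B7=F
input #7 (u=37): events B2->S, B1->T, B3->F, B4->F, B5->T, B5->T, B5->T, B5->F, B6->F, B7->F; covers B1=T, B2=S, B3=F, B4=F, B5=T, B5=F, B6=F, B7=F
input #8 (u=3): events B2->S, B1->T, B3->T, B5->F, B6->F, B7->T; covers B1=T, B2=S, B3=T, B5=F, B6=F, B7=T
the full pool covers 11 outcomes: B1=T, B2=S, B2=E, B3=T, B3=F, B4=F, B5=T, B5=F, B6=F, B7=T, B7=F
every size-1 subset falls short of the 11 outcomes (best: 8/11)
every size-2 subset falls short of the 11 outcomes (best: 10/11)
the canonical winner is {1, 3, 7}: size 3, full 11-outcome coverage, earliest index list among size-3 covers

Answer: 3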